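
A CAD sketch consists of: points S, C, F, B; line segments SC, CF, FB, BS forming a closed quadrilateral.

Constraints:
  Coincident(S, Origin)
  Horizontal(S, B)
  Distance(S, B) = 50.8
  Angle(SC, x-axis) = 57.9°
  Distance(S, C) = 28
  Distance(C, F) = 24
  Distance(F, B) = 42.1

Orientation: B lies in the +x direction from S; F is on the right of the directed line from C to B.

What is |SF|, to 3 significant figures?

8.72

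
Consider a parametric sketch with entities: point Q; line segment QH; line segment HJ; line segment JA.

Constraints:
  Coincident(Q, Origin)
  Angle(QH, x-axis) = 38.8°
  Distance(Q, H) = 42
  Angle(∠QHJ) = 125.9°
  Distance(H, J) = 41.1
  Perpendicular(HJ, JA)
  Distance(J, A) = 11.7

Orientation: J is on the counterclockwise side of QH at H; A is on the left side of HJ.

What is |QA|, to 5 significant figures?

69.415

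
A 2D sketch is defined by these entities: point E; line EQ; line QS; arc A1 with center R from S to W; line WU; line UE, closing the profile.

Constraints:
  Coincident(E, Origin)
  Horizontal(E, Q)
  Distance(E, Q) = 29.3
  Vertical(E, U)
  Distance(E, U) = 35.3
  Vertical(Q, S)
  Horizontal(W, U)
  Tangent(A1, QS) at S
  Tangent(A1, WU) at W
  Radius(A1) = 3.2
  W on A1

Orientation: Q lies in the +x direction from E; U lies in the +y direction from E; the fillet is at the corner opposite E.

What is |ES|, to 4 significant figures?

43.46

The virtual corner opposite E is at (29.30, 35.30). The tangent condition forces RS to be normal to QS and since A1 is tangent to WU there, RW ⟂ WU, with radius 3.2, so the center R sits 3.2 in from both sides at R = (26.10, 32.10). That places the tangent points at S = (29.30, 32.10) on QS and W = (26.10, 35.30) on WU. Then |ES| = |S − E| = 43.46.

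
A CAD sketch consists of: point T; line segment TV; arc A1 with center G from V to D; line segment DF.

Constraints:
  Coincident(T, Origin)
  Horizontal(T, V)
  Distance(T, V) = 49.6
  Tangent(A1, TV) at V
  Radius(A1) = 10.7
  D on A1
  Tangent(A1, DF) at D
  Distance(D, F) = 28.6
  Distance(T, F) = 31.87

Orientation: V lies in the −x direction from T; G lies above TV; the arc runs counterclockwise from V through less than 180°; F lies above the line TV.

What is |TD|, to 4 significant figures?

42.17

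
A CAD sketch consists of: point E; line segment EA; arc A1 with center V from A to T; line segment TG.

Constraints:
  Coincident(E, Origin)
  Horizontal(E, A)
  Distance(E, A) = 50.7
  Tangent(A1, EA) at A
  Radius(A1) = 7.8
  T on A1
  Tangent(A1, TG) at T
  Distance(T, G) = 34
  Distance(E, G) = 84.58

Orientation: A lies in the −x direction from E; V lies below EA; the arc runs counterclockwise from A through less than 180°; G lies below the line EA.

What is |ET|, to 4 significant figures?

56.18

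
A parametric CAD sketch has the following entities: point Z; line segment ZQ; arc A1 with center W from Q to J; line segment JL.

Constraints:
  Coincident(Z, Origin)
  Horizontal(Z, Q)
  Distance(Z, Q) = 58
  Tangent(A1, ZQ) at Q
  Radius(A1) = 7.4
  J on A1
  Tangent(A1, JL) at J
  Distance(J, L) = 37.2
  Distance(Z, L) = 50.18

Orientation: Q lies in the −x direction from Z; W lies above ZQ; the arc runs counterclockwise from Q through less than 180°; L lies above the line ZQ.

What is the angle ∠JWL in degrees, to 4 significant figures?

78.75°

Z is at the origin; Z and Q share the same y with |ZQ| = 58.0 and Q on the −x side, so Q = (-58.00, 0.000). A1 meets ZQ tangentially, so WQ is at right angles to ZQ, so W = Q + (0, 7.4) = (-58.00, 7.400). Since WJ ⟂ JL (tangency), |WL| = √(7.4² + 37.2²) = 37.93 regardless of where J sits on A1. So L lies on both circle(Z, 50.18) and circle(W, 37.93); the above-ZQ intersection is L = (-34.08, 36.83). J is the foot of the tangent from L: J = (-51.46, 3.943).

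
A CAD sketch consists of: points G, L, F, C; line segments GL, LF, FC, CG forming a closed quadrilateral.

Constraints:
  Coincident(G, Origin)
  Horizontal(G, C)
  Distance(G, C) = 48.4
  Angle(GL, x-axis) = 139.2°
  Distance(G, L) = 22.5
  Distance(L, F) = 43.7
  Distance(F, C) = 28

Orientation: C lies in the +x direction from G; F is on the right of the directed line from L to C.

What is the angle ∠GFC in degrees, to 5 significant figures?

149.42°

Checks: |LF| = 43.70 ✓; |FC| = 28.00 ✓.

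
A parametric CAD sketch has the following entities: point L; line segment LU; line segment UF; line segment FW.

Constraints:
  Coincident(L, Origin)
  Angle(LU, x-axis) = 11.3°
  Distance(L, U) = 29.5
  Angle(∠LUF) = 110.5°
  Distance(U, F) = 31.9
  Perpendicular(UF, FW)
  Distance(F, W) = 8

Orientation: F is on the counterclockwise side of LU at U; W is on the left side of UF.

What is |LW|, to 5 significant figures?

46.571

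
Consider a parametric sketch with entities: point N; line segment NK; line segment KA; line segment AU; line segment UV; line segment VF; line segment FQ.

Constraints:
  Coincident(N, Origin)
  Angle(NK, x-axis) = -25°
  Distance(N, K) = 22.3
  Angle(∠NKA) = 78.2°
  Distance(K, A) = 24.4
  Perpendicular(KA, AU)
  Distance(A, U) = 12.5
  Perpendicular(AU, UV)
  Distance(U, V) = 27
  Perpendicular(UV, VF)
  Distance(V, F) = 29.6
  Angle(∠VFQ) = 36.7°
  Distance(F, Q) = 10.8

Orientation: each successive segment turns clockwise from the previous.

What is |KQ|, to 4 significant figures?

9.279

N is at the origin; NK runs at -25.0° with length 22.3, so K = (20.21, -9.424). ∠NKA = 78.2° gives KA at -126.8° from the x-axis; with |KA| = 24.4, A = (5.594, -28.96). The perpendicularity gives AU at right angles to KA, so AU runs at 143.2°; with |AU| = 12.5, U = (-4.415, -21.47). AU is perpendicular to UV, so UV runs at 53.20°; with |UV| = 27.0, V = (11.76, 0.1453). UV is perpendicular to VF, so VF runs at -36.80°; with |VF| = 29.6, F = (35.46, -17.59). ∠VFQ = 36.7° gives FQ at 179.9° from the x-axis; with |FQ| = 10.8, Q = (24.66, -17.57). Then |KQ| = |Q − K| = 9.279.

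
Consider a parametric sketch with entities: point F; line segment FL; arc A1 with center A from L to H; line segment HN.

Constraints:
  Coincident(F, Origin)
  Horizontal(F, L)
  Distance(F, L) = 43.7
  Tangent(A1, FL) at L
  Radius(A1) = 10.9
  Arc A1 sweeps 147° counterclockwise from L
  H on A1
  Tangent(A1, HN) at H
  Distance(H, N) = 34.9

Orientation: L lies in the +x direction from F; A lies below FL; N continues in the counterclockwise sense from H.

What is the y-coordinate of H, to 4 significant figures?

-20.04

F is at the origin; F and L share the same y with |FL| = 43.7 and L on the +x side, so L = (43.70, 0.000). A1 meets FL tangentially, so AL is at right angles to FL, so A = L + (0, -10.9) = (43.70, -10.90). On A1, L sits at bearing 90° from A; a 147° counterclockwise sweep puts H at bearing 237°, so H = A + 10.9·(cos 237°, sin 237°) = (37.76, -20.04). So H.y = -20.04.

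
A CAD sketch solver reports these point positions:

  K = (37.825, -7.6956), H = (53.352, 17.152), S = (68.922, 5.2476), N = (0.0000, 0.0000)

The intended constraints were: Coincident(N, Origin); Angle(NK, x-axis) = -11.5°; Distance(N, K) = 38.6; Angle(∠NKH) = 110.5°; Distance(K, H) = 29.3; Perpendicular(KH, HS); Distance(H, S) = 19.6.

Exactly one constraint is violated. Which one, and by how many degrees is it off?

Perpendicular(KH, HS) — off by 5.40°.

N = (0.00, 0.00) ✓; NK at -11.50° ✓; |NK| = 38.60 ✓; ∠NKH = 110.5° ✓; |KH| = 29.30 ✓; ∠(KH, HS) = 95.40° ✗; |HS| = 19.60 ✓.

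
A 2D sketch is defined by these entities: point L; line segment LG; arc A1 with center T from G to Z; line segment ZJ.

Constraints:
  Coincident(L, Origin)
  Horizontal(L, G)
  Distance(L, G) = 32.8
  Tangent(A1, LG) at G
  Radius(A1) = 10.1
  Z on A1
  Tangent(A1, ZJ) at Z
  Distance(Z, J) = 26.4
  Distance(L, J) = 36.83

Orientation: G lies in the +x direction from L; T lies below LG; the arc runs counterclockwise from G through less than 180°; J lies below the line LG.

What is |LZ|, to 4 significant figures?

24.23

Checks: |TZ| = 10.10 ✓; ∠(TZ, ZJ) = 90.00° ✓; |ZJ| = 26.40 ✓; |LJ| = 36.83 ✓.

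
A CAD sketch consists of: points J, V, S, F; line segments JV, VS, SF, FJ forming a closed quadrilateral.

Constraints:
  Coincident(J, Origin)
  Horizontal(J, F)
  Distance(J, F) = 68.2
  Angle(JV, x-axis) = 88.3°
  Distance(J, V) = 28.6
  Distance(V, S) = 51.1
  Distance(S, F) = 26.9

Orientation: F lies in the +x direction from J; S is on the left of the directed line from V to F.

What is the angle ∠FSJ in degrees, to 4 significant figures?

106.5°

J is at the origin; J and F share the same y with |JF| = 68.2 and F in +x, so F = (68.2, 0). JV runs at 88.3° with |JV| = 28.6, so V = (0.8485, 28.59). S is determined by |VS| = 51.1 and |SF| = 26.9 together: it lies at the intersection of circle(V, 51.1) and circle(F, 26.9). With |VF| = 73.17, the foot of the radical line on VF is 49.48 from V and the perpendicular offset is √(51.1² − 49.48²) = 12.75. Taking the left-of-VF solution: S = (51.38, 20.99).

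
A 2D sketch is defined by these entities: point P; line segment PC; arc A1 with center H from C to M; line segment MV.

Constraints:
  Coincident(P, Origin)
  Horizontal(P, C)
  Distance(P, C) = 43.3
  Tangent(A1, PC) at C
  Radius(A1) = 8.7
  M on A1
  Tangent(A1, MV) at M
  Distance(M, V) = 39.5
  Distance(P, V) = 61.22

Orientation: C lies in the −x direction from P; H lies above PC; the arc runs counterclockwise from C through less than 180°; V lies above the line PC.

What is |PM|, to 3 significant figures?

35.8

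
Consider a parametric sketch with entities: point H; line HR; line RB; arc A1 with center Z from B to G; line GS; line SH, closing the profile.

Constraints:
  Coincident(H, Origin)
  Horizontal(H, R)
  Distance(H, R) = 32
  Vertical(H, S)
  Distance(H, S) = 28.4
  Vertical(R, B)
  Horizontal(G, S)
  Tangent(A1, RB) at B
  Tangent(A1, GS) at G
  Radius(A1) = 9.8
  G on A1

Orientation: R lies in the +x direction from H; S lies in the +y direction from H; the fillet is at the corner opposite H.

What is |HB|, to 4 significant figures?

37.01

H is at the origin; HR is horizontal with |HR| = 32.0 and R on the +x side, so R = (32.00, 0.000). H and S share the same x with |HS| = 28.4 and S on the +y side, so S = (0.000, 28.40). The virtual corner opposite H is at (32.00, 28.40). Tangency of A1 to RB means the radius ZB is perpendicular to RB and A1 meets GS tangentially, so ZG is at right angles to GS, with radius 9.8, so the center Z sits 9.8 in from both sides at Z = (22.20, 18.60). That places the tangent points at B = (32.00, 18.60) on RB and G = (22.20, 28.40) on GS. Then |HB| = |B − H| = 37.01.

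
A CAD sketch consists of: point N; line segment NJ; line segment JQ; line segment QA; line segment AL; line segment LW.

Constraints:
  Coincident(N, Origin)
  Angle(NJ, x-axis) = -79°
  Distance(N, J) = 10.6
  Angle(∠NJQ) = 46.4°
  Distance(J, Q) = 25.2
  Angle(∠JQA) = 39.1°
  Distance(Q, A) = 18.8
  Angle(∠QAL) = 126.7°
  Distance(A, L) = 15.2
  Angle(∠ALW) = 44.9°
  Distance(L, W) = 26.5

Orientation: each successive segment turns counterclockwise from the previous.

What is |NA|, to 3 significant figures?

5.33

N is at the origin; NJ runs at -79.0° with length 10.6, so J = (2.02, -10.4). ∠NJQ = 46.4° gives JQ at 54.6° from the x-axis; with |JQ| = 25.2, Q = (16.6, 10.1). ∠JQA = 39.1° gives QA at -164° from the x-axis; with |QA| = 18.8, A = (-1.50, 5.11). Then |NA| = |A − N| = 5.33.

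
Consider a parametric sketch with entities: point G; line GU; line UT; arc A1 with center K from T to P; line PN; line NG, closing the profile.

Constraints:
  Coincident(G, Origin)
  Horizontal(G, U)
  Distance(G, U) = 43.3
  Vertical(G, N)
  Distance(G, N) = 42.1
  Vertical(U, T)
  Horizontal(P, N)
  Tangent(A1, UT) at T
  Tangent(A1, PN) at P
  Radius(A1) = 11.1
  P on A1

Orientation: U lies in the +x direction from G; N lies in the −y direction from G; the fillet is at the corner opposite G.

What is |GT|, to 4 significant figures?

53.25

G is at the origin; GU is horizontal with |GU| = 43.3 and U on the +x side, so U = (43.30, 0.000). G and N share the same x with |GN| = 42.1 and N on the −y side, so N = (0.000, -42.10). The virtual corner opposite G is at (43.30, -42.10). A1 meets UT tangentially, so KT is at right angles to UT and tangency of A1 to PN means the radius KP is perpendicular to PN, with radius 11.1, so the center K sits 11.1 in from both sides at K = (32.20, -31.00). That places the tangent points at T = (43.30, -31.00) on UT and P = (32.20, -42.10) on PN. Then |GT| = |T − G| = 53.25.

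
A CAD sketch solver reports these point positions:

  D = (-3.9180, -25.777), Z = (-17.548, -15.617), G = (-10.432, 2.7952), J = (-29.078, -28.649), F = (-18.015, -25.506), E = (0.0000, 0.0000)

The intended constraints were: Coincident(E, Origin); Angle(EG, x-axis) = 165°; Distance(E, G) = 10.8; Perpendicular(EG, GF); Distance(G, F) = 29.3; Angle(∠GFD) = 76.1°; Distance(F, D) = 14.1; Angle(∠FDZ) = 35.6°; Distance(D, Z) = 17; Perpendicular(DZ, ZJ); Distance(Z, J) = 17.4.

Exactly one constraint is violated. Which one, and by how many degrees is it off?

Perpendicular(DZ, ZJ) — off by 4.80°.

E = (0.00, 0.00) ✓; EG at 165.0° ✓; |EG| = 10.80 ✓; ∠(EG, GF) = 90.00° ✓; |GF| = 29.30 ✓; ∠GFD = 76.10° ✓; |FD| = 14.10 ✓; ∠FDZ = 35.60° ✓; |DZ| = 17.00 ✓; ∠(DZ, ZJ) = 85.20° ✗; |ZJ| = 17.40 ✓.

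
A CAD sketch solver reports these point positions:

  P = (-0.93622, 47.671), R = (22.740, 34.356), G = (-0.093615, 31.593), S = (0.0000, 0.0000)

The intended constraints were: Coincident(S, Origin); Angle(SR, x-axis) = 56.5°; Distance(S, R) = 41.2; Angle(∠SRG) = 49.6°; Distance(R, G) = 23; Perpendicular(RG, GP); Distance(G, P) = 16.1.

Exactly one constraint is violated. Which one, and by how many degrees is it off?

Perpendicular(RG, GP) — off by 3.90°.

S = (0.00, 0.00) ✓; SR at 56.50° ✓; |SR| = 41.20 ✓; ∠SRG = 49.60° ✓; |RG| = 23.00 ✓; ∠(RG, GP) = 93.90° ✗; |GP| = 16.10 ✓.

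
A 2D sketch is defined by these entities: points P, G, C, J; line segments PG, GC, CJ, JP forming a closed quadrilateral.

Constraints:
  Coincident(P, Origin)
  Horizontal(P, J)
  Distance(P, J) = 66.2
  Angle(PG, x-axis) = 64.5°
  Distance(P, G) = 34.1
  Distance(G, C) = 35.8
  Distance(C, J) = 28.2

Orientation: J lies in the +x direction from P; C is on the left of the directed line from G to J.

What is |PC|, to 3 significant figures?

54.6

P is at the origin; P and J share the same y with |PJ| = 66.2 and J in +x, so J = (66.2, 0). PG runs at 64.5° with |PG| = 34.1, so G = (14.7, 30.8). C is determined by |GC| = 35.8 and |CJ| = 28.2 together: it lies at the intersection of circle(G, 35.8) and circle(J, 28.2). With |GJ| = 60.0, the foot of the radical line on GJ is 34.1 from G and the perpendicular offset is √(35.8² − 34.1²) = 11.0. Taking the left-of-GJ solution: C = (49.6, 22.8).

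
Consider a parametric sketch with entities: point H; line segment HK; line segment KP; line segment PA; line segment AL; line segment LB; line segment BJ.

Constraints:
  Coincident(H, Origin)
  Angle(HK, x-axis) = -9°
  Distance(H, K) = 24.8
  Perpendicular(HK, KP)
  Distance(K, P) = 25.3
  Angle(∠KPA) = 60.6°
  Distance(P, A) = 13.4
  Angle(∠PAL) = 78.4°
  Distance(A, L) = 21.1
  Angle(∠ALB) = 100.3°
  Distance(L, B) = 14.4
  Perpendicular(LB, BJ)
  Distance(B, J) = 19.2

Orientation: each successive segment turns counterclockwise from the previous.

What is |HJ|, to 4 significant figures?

39.80

H is at the origin; HK runs at -9.0° with length 24.8, so K = (24.49, -3.880). The perpendicularity gives KP at right angles to HK, so KP runs at 81.00°; with |KP| = 25.3, P = (28.45, 21.11). ∠KPA = 60.6° gives PA at -159.6° from the x-axis; with |PA| = 13.4, A = (15.89, 16.44). ∠PAL = 78.4° gives AL at -58.00° from the x-axis; with |AL| = 21.1, L = (27.07, -1.456). ∠ALB = 100.3° gives LB at 21.70° from the x-axis; with |LB| = 14.4, B = (40.45, 3.869). LB is perpendicular to BJ, so BJ runs at 111.7°; with |BJ| = 19.2, J = (33.35, 21.71). Then |HJ| = |J − H| = 39.80.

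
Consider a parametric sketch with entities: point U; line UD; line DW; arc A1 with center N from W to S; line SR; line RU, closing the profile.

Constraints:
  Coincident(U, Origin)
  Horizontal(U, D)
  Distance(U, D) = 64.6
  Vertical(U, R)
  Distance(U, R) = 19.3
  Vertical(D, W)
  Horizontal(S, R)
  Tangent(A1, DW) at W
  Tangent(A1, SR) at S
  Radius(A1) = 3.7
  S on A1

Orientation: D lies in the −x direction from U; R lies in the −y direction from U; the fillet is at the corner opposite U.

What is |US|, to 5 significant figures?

63.885

U is at the origin; U and D share the same y with |UD| = 64.6 and D on the −x side, so D = (-64.600, 0.0000). U and R share the same x with |UR| = 19.3 and R on the −y side, so R = (0.0000, -19.300). The virtual corner opposite U is at (-64.600, -19.300). A1 meets DW tangentially, so NW is at right angles to DW and tangency of A1 to SR means the radius NS is perpendicular to SR, with radius 3.7, so the center N sits 3.7 in from both sides at N = (-60.900, -15.600). That places the tangent points at W = (-64.600, -15.600) on DW and S = (-60.900, -19.300) on SR. Then |US| = |S − U| = 63.885.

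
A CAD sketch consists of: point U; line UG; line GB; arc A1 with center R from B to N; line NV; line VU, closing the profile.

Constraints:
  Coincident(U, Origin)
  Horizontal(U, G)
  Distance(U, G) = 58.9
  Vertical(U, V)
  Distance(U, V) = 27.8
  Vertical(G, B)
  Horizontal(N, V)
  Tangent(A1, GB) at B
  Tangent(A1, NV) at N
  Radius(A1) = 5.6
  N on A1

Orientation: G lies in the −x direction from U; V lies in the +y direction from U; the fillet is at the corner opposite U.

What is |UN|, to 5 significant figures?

60.114

U is at the origin; U and G share the same y with |UG| = 58.9 and G on the −x side, so G = (-58.900, 0.0000). UV is vertical with |UV| = 27.8 and V on the +y side, so V = (0.0000, 27.800). The virtual corner opposite U is at (-58.900, 27.800). Since A1 is tangent to GB there, RB ⟂ GB and the tangent condition forces RN to be normal to NV, with radius 5.6, so the center R sits 5.6 in from both sides at R = (-53.300, 22.200). That places the tangent points at B = (-58.900, 22.200) on GB and N = (-53.300, 27.800) on NV. Then |UN| = |N − U| = 60.114.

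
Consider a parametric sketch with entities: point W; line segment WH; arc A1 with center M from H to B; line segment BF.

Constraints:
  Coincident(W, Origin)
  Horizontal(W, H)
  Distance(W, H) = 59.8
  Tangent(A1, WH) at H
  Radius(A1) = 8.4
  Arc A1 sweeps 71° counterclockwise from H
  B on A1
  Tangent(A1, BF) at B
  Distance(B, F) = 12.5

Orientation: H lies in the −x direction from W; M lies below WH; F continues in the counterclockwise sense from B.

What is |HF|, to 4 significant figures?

21.21

On A1, H sits at bearing 90° from M; a 71° counterclockwise sweep puts B at bearing 161°, so B = M + 8.4·(cos 161°, sin 161°) = (-67.74, -5.665). Since A1 is tangent to BF there, MB ⟂ BF, so BF runs along (−sin 161°, cos 161°); with |BF| = 12.5, F = (-71.81, -17.48). Then |HF| = |F − H| = 21.21.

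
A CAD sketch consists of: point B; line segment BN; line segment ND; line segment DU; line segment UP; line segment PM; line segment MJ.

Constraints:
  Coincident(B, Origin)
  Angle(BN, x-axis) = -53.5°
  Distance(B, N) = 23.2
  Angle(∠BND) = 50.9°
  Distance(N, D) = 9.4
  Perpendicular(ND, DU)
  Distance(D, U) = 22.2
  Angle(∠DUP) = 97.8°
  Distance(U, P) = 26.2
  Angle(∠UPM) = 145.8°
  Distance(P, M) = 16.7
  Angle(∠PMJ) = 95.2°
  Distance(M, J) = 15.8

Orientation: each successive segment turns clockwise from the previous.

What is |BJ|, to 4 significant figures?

42.92

∠UPM = 145.8° gives PM at -29.00° from the x-axis; with |PM| = 16.7, M = (46.11, -1.768). ∠PMJ = 95.2° gives MJ at -113.8° from the x-axis; with |MJ| = 15.8, J = (39.74, -16.22). Then |BJ| = |J − B| = 42.92.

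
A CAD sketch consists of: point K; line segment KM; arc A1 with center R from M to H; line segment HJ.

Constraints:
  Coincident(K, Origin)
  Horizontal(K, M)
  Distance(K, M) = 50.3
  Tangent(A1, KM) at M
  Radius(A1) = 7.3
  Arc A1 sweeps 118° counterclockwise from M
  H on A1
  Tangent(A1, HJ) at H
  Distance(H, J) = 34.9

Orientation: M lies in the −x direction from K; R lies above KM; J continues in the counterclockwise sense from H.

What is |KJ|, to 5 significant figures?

73.174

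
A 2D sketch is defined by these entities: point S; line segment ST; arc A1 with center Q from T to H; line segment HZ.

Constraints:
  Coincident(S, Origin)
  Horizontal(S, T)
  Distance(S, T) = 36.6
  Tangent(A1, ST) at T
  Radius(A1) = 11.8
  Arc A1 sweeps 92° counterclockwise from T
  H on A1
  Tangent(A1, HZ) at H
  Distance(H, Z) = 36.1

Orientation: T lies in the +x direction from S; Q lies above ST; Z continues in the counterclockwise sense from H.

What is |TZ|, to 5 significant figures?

49.425

S is at the origin; S and T share the same y with |ST| = 36.6 and T on the +x side, so T = (36.600, 0.0000). The tangent condition forces QT to be normal to ST, so Q = T + (0, 11.8) = (36.600, 11.800). On A1, T sits at bearing -90° from Q; a 92° counterclockwise sweep puts H at bearing 2°, so H = Q + 11.8·(cos 2°, sin 2°) = (48.393, 12.212). The tangent condition forces QH to be normal to HZ, so HZ runs along (−sin 2°, cos 2°); with |HZ| = 36.1, Z = (47.133, 48.290). Then |TZ| = |Z − T| = 49.425.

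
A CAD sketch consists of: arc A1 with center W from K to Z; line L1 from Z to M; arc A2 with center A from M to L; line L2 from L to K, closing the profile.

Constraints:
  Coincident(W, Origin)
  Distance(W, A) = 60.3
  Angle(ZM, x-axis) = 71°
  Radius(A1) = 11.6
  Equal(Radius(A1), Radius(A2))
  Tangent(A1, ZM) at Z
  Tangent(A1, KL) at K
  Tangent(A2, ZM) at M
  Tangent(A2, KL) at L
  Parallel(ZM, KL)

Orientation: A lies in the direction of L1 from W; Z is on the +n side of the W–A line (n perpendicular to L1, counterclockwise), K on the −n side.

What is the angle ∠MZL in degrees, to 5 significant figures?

21.044°

The slot axis is L1's direction at 71.0°, so u = (cos 71.0°, sin 71.0°) = (0.32557, 0.94552) and n = (−sin 71.0°, cos 71.0°) = (-0.94552, 0.32557). W is at the origin and A lies 60.3 along u from W, so A = 60.3·u = (19.632, 57.015). Tangency of A1 to both parallel lines with radius 11.6 puts Z and K at W ± 11.6·n: Z = (-10.968, 3.7766), K = (10.968, -3.7766). Equal radii place M and L the same way about A: M = A + 11.6·n = (8.6637, 60.791), L = A − 11.6·n = (30.600, 53.238). Then cos ∠MZL = ZM·ZL / (|ZM||ZL|), giving 21.044°.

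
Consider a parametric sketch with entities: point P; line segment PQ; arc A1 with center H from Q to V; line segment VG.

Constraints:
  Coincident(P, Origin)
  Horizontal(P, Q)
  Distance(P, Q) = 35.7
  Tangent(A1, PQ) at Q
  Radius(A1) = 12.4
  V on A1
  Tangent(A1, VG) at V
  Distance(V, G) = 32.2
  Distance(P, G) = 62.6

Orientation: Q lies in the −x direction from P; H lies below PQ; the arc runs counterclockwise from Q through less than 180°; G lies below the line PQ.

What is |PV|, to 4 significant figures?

50.08

Checks: |HV| = 12.40 ✓; ∠(HV, VG) = 90.00° ✓; |VG| = 32.20 ✓; |PG| = 62.60 ✓.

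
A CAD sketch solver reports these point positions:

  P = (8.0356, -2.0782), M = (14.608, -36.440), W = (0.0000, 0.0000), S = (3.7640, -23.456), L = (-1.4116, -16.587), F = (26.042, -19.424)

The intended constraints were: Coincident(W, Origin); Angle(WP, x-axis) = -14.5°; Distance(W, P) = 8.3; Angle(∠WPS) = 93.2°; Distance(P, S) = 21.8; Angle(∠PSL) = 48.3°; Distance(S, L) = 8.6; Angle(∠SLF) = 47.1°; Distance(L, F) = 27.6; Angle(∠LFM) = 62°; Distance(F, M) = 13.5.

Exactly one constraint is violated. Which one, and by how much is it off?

Distance(F, M) = 13.5 — off by 7.00.

W = (0.00, 0.00) ✓; WP at -14.50° ✓; |WP| = 8.300 ✓; ∠WPS = 93.20° ✓; |PS| = 21.80 ✓; ∠PSL = 48.30° ✓; |SL| = 8.601 ✓; ∠SLF = 47.10° ✓; |LF| = 27.60 ✓; ∠LFM = 62.00° ✓; |FM| = 20.50 ✗.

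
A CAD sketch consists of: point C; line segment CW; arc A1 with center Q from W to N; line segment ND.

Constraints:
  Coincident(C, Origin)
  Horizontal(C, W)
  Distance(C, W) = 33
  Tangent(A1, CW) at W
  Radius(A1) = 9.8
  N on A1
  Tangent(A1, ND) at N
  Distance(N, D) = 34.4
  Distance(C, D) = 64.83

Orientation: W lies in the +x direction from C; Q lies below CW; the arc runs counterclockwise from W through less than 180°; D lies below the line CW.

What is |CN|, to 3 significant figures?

30.9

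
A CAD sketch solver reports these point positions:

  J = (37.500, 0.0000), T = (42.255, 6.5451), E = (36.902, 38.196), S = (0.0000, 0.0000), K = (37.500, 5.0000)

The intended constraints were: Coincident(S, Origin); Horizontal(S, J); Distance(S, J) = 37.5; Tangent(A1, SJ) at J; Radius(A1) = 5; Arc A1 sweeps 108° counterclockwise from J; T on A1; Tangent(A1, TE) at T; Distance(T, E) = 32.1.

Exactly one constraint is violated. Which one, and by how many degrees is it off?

Tangent(A1, TE) at T — off by 8.40°.

S = (0.00, 0.00) ✓; S.y = 0.00, J.y = 0.00 ✓; |SJ| = 37.50 ✓; ∠(KJ, JS) = 90.00° ✓; |KJ| = 5.000 ✓; bearing(K→T) − bearing(K→J) = 108.0° ✓; |KT| = 5.000 ✓; ∠(KT, TE) = 98.40° ✗; |TE| = 32.10 ✓.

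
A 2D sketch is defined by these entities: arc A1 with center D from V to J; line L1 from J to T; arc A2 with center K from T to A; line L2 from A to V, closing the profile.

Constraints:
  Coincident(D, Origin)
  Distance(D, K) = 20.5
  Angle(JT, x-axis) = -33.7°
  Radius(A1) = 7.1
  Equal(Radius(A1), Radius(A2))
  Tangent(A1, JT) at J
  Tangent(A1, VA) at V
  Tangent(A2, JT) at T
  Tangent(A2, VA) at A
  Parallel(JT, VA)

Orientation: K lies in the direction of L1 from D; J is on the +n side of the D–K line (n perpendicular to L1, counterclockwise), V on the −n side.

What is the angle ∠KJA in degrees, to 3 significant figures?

15.6°

Tangency of A1 to both parallel lines with radius 7.1 puts J and V at D ± 7.1·n: J = (3.94, 5.91), V = (-3.94, -5.91). Equal radii place T and A the same way about K: T = K + 7.1·n = (21.0, -5.47), A = K − 7.1·n = (13.1, -17.3). Then cos ∠KJA = JK·JA / (|JK||JA|), giving 15.6°.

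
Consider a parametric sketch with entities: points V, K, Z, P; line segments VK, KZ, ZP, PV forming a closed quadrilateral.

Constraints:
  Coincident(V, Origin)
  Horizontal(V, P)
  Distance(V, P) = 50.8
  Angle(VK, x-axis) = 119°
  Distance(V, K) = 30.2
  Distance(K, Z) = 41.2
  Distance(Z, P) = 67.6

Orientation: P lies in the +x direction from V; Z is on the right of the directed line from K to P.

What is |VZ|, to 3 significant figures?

21.2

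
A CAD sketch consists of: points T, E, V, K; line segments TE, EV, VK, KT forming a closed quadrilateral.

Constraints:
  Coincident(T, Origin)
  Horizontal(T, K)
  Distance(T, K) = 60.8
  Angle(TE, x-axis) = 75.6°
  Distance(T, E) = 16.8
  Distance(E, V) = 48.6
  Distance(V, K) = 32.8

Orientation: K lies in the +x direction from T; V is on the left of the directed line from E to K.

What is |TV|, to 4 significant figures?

59.28

Checks: |EV| = 48.60 ✓; |VK| = 32.80 ✓.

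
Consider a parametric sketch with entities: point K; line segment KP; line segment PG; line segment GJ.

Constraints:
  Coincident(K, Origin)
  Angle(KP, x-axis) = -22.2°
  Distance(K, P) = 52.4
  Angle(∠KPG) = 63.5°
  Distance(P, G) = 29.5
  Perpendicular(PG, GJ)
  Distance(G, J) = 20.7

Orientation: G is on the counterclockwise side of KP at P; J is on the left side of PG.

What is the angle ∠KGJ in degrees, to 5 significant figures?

7.4345°

K is at the origin; KP runs at -22.2° with length 52.4, so P = 52.4·(cos -22.2°, sin -22.2°) = (48.516, -19.799). ∠KPG = 63.5°, so PG runs at -22.2° + (180° − 63.5°) = 94.300° from the x-axis; with |PG| = 29.5, G = P + 29.5·(cos 94.300°, sin 94.300°) = (46.304, 9.6181). PG is perpendicular to GJ; with |GJ| = 20.7 on the left of PG, J = G + 20.7·(-0.99719, -0.074979) = (25.662, 8.0660). Then cos ∠KGJ = GK·GJ / (|GK||GJ|), giving 7.4345°.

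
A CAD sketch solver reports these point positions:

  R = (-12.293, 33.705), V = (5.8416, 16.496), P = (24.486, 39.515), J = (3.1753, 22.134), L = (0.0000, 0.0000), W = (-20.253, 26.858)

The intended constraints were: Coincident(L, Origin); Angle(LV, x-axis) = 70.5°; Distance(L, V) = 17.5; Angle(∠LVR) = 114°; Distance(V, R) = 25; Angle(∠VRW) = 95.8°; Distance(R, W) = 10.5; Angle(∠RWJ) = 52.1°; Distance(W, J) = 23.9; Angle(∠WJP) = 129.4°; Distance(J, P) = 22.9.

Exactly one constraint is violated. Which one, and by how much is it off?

Distance(J, P) = 22.9 — off by 4.60.

L = (0.00, 0.00) ✓; LV at 70.50° ✓; |LV| = 17.50 ✓; ∠LVR = 114.0° ✓; |VR| = 25.00 ✓; ∠VRW = 95.80° ✓; |RW| = 10.50 ✓; ∠RWJ = 52.10° ✓; |WJ| = 23.90 ✓; ∠WJP = 129.4° ✓; |JP| = 27.50 ✗.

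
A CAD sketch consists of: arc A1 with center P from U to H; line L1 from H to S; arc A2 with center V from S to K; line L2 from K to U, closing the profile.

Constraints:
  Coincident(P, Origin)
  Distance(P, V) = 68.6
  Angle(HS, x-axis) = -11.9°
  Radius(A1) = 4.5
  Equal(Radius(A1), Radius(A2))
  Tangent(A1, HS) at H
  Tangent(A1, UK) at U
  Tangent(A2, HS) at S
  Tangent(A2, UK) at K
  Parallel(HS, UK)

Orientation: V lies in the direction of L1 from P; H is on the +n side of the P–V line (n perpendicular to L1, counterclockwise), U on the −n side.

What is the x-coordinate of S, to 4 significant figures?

68.05

The slot axis is L1's direction at -11.9°, so u = (cos -11.9°, sin -11.9°) = (0.9785, -0.2062) and n = (−sin -11.9°, cos -11.9°) = (0.2062, 0.9785). P is at the origin and V lies 68.6 along u from P, so V = 68.6·u = (67.13, -14.15). Tangency of A1 to both parallel lines with radius 4.5 puts H and U at P ± 4.5·n: H = (0.9279, 4.403), U = (-0.9279, -4.403). Equal radii place S and K the same way about V: S = V + 4.5·n = (68.05, -9.742), K = V − 4.5·n = (66.20, -18.55). So S.x = 68.05.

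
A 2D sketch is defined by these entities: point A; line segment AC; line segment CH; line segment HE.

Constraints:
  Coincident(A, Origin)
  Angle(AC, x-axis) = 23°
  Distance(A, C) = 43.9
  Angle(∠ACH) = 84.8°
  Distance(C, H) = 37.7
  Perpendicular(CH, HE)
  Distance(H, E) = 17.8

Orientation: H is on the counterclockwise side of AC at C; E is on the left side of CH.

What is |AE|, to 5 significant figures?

42.532

A is at the origin; AC runs at 23.0° with length 43.9, so C = 43.9·(cos 23.0°, sin 23.0°) = (40.410, 17.153). ∠ACH = 84.8°, so CH runs at 23.0° + (180° − 84.8°) = 118.20° from the x-axis; with |CH| = 37.7, H = C + 37.7·(cos 118.20°, sin 118.20°) = (22.595, 50.378). CH ⟂ HE; with |HE| = 17.8 on the left of CH, E = H + 17.8·(-0.88130, -0.47255) = (6.9078, 41.967). Then |AE| = |E − A| = 42.532.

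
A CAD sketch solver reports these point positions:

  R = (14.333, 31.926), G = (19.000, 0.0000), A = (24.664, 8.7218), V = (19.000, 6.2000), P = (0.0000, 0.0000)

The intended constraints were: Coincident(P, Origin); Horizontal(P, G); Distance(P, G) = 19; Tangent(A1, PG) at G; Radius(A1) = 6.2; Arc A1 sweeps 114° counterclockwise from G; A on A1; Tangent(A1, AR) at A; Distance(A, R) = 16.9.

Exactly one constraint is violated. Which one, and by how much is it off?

Distance(A, R) = 16.9 — off by 8.50.

P = (0.00, 0.00) ✓; P.y = 0.00, G.y = 0.00 ✓; |PG| = 19.00 ✓; ∠(VG, GP) = 90.00° ✓; |VG| = 6.200 ✓; bearing(V→A) − bearing(V→G) = 114.0° ✓; |VA| = 6.200 ✓; ∠(VA, AR) = 90.00° ✓; |AR| = 25.40 ✗.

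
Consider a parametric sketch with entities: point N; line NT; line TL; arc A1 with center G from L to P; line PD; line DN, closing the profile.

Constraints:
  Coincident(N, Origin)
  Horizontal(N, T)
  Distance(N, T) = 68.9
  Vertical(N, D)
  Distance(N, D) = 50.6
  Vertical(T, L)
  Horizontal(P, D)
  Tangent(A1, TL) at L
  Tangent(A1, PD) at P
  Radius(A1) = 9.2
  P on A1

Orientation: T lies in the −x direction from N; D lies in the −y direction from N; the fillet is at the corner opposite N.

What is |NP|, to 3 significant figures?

78.3

N is at the origin; NT is horizontal with |NT| = 68.9 and T on the −x side, so T = (-68.9, 0.00). ND is vertical with |ND| = 50.6 and D on the −y side, so D = (0.00, -50.6). The virtual corner opposite N is at (-68.9, -50.6). Tangency of A1 to TL means the radius GL is perpendicular to TL and A1 meets PD tangentially, so GP is at right angles to PD, with radius 9.2, so the center G sits 9.2 in from both sides at G = (-59.7, -41.4). That places the tangent points at L = (-68.9, -41.4) on TL and P = (-59.7, -50.6) on PD. Then |NP| = |P − N| = 78.3.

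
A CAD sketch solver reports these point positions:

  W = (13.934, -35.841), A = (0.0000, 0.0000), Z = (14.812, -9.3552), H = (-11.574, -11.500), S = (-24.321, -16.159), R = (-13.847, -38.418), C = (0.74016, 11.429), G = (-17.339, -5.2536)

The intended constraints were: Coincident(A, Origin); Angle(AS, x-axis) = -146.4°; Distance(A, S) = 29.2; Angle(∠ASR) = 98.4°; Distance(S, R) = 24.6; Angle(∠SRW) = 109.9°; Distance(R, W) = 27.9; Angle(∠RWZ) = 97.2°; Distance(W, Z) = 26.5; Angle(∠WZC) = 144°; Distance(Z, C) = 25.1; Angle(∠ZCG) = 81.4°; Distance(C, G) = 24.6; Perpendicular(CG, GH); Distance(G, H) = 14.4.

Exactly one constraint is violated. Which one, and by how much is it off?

Distance(G, H) = 14.4 — off by 5.90.

A = (0.00, 0.00) ✓; AS at -146.4° ✓; |AS| = 29.20 ✓; ∠ASR = 98.40° ✓; |SR| = 24.60 ✓; ∠SRW = 109.9° ✓; |RW| = 27.90 ✓; ∠RWZ = 97.20° ✓; |WZ| = 26.50 ✓; ∠WZC = 144.0° ✓; |ZC| = 25.10 ✓; ∠ZCG = 81.40° ✓; |CG| = 24.60 ✓; ∠(CG, GH) = 90.01° ✓; |GH| = 8.500 ✗.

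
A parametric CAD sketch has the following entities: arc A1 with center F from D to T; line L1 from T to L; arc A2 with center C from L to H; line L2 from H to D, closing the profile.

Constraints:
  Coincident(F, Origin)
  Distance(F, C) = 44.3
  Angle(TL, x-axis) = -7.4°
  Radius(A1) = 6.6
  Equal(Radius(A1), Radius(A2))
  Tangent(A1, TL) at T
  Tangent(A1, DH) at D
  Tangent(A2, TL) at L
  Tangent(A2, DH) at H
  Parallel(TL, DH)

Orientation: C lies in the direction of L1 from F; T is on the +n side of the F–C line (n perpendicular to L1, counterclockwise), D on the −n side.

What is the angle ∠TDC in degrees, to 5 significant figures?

81.526°

The slot axis is L1's direction at -7.4°, so u = (cos -7.4°, sin -7.4°) = (0.99167, -0.12880) and n = (−sin -7.4°, cos -7.4°) = (0.12880, 0.99167). F is at the origin and C lies 44.3 along u from F, so C = 44.3·u = (43.931, -5.7056). Tangency of A1 to both parallel lines with radius 6.6 puts T and D at F ± 6.6·n: T = (0.85005, 6.5450), D = (-0.85005, -6.5450). Then cos ∠TDC = DT·DC / (|DT||DC|), giving 81.526°.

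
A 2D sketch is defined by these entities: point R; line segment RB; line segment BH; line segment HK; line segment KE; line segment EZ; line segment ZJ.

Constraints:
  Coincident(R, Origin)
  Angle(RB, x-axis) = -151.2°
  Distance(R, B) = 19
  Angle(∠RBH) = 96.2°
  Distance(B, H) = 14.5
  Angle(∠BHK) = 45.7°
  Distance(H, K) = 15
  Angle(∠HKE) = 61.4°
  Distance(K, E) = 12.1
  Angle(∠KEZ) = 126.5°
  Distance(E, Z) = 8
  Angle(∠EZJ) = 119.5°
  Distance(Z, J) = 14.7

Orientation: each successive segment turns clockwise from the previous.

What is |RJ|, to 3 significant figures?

32.8

R is at the origin; RB runs at -151.2° with length 19.0, so B = (-16.6, -9.15). ∠RBH = 96.2° gives BH at 125° from the x-axis; with |BH| = 14.5, H = (-25.0, 2.72). ∠BHK = 45.7° gives HK at -9.30° from the x-axis; with |HK| = 15.0, K = (-10.2, 0.300). ∠HKE = 61.4° gives KE at -128° from the x-axis; with |KE| = 12.1, E = (-17.6, -9.25). ∠KEZ = 126.5° gives EZ at 179° from the x-axis; with |EZ| = 8.0, Z = (-25.6, -9.05). ∠EZJ = 119.5° gives ZJ at 118° from the x-axis; with |ZJ| = 14.7, J = (-32.5, 3.92). Then |RJ| = |J − R| = 32.8.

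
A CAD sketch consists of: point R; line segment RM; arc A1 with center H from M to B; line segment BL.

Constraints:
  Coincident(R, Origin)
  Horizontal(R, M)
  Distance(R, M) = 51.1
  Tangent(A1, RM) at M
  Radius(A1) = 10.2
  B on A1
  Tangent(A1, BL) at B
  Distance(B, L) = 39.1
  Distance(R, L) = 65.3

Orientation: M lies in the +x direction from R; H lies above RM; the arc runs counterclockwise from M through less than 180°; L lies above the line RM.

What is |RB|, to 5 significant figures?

61.986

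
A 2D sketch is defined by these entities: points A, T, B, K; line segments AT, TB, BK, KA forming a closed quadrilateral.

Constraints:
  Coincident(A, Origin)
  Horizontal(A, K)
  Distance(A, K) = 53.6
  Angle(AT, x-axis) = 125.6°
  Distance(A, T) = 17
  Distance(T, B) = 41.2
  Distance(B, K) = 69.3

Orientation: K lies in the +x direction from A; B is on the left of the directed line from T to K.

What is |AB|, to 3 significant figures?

51.8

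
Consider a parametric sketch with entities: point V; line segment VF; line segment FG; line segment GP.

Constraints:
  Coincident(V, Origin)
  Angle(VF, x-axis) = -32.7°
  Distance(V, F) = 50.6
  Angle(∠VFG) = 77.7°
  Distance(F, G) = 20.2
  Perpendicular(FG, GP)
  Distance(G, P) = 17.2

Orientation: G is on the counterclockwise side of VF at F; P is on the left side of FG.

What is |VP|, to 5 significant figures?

33.587

∠VFG = 77.7°, so FG runs at -32.7° + (180° − 77.7°) = 69.600° from the x-axis; with |FG| = 20.2, G = F + 20.2·(cos 69.600°, sin 69.600°) = (49.622, -8.4031). FG ⟂ GP; with |GP| = 17.2 on the left of FG, P = G + 17.2·(-0.93728, 0.34857) = (33.500, -2.4076). Then |VP| = |P − V| = 33.587.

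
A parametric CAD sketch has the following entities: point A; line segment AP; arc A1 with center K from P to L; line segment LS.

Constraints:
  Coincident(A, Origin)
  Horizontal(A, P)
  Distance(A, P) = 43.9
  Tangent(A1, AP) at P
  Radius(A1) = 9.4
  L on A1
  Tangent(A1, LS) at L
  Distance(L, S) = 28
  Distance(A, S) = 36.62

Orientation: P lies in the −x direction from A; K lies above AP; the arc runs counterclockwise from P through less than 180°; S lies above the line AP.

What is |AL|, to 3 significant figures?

36.0

A is at the origin; AP is horizontal with |AP| = 43.9 and P on the −x side, so P = (-43.9, 0.00). The tangent condition forces KP to be normal to AP, so K = P + (0, 9.4) = (-43.9, 9.40). Since KL ⟂ LS (tangency), |KS| = √(9.4² + 28.0²) = 29.5 regardless of where L sits on A1. So S lies on both circle(A, 36.62) and circle(K, 29.5); the above-AP intersection is S = (-22.0, 29.3). L is the foot of the tangent from S: L = (-35.7, 4.81).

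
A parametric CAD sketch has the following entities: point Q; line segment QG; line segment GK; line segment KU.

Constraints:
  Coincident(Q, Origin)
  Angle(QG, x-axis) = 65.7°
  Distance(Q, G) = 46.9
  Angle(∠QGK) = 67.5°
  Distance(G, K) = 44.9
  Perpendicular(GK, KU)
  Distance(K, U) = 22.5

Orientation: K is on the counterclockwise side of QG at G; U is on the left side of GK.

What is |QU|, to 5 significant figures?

34.063

Q is at the origin; QG runs at 65.7° with length 46.9, so G = 46.9·(cos 65.7°, sin 65.7°) = (19.300, 42.745). ∠QGK = 67.5°, so GK runs at 65.7° + (180° − 67.5°) = 178.20° from the x-axis; with |GK| = 44.9, K = G + 44.9·(cos 178.20°, sin 178.20°) = (-25.578, 44.155). GK ⟂ KU; with |KU| = 22.5 on the left of GK, U = K + 22.5·(-0.031411, -0.99951) = (-26.285, 21.666). Then |QU| = |U − Q| = 34.063.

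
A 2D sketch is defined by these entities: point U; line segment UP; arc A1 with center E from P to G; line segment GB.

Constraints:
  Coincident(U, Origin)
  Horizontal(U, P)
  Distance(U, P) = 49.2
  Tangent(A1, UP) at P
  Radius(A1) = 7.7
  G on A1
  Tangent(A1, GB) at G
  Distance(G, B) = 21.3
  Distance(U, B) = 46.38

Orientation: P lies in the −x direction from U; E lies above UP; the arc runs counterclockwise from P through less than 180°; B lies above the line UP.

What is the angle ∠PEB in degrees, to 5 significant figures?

149.19°

U is at the origin; U and P share the same y with |UP| = 49.2 and P on the −x side, so P = (-49.200, 0.0000). Tangency of A1 to UP means the radius EP is perpendicular to UP, so E = P + (0, 7.7) = (-49.200, 7.7000). Since EG ⟂ GB (tangency), |EB| = √(7.7² + 21.3²) = 22.649 regardless of where G sits on A1. So B lies on both circle(U, 46.38) and circle(E, 22.649); the above-UP intersection is B = (-37.601, 27.153). G is the foot of the tangent from B: G = (-41.640, 6.2398).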